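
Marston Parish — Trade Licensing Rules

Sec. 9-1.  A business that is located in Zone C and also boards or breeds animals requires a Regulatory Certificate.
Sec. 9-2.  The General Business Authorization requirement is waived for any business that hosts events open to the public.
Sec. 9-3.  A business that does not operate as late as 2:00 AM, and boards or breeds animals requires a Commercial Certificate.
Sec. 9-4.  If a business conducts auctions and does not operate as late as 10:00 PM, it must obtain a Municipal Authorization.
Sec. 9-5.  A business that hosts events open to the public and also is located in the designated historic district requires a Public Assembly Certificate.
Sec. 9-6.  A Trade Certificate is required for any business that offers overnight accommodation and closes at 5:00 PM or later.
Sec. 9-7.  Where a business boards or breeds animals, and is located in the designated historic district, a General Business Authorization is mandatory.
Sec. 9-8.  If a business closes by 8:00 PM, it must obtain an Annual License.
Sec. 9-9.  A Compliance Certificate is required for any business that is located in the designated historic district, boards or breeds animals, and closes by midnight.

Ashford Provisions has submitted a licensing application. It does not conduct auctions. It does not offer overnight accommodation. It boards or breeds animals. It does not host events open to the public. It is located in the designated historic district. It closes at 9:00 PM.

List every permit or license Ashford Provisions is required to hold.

Sec. 9-1. is located in the designated historic district (not: is located in Zone C); boards or breeds animals → Regulatory Certificate not required.
Sec. 9-2. does not host events open to the public → General Business Authorization exemption does not apply.
Sec. 9-3. closes 9:00 PM, at/before 2:00 AM; boards or breeds animals → Commercial Certificate required.
Sec. 9-4. does not conduct auctions; closes 9:00 PM, at/before 10:00 PM → Municipal Authorization not required.
Sec. 9-5. does not host events open to the public; is located in the designated historic district → Public Assembly Certificate not required.
Sec. 9-6. does not offer overnight accommodation; closes 9:00 PM, after 5:00 PM → Trade Certificate not required.
Sec. 9-7. boards or breeds animals; is located in the designated historic district → General Business Authorization required.
Sec. 9-8. closes 9:00 PM, after 8:00 PM → Annual License not required.
Sec. 9-9. is located in the designated historic district; boards or breeds animals; closes 9:00 PM, at/before midnight → Compliance Certificate required.

Commercial Certificate, Compliance Certificate, General Business Authorization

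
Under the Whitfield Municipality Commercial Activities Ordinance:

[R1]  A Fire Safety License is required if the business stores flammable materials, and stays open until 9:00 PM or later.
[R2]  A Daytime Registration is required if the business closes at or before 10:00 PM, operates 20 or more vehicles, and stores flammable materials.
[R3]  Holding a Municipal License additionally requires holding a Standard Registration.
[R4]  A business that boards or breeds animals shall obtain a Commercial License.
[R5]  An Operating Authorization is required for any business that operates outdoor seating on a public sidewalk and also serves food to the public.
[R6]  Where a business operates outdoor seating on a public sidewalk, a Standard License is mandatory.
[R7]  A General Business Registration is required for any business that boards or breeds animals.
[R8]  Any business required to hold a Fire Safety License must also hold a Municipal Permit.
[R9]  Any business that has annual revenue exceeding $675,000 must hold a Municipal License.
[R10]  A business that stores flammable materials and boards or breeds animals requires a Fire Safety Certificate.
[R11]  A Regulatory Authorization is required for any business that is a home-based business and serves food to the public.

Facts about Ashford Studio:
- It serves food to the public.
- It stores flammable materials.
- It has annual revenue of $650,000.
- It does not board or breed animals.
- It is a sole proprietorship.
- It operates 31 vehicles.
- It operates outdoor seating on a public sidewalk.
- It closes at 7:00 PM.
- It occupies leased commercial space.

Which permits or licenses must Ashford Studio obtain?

[R1] stores flammable materials; closes 7:00 PM, at/before 9:00 PM → Fire Safety License not required.
[R2] closes 7:00 PM, at/before 10:00 PM; vehicles 31 ≥ 20; stores flammable materials → Daytime Registration required.
[R3] Municipal License is not required → no effect.
[R4] does not board or breed animals → Commercial License not required.
[R5] operates outdoor seating on a public sidewalk; serves food to the public → Operating Authorization required.
[R6] operates outdoor seating on a public sidewalk → Standard License required.
[R7] does not board or breed animals → General Business Registration not required.
[R8] Fire Safety License is not required → no effect.
[R9] revenue $650,000 ≤ $675,000 → Municipal License not required.
[R10] stores flammable materials; does not board or breed animals → Fire Safety Certificate not required.
[R11] occupies leased commercial space (not: is a home-based business); serves food to the public → Regulatory Authorization not required.

Daytime Registration, Operating Authorization, Standard License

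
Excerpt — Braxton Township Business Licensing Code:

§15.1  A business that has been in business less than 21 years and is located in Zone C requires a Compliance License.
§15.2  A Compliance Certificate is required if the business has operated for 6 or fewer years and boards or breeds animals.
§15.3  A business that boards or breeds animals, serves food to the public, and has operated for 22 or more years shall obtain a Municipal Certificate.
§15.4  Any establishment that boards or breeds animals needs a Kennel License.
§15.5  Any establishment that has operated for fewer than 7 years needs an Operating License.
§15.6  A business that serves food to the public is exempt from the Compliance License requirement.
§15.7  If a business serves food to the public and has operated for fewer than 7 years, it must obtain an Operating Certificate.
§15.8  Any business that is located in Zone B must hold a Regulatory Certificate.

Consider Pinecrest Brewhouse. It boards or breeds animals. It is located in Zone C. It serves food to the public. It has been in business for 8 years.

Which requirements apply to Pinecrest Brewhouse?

Kennel License

§15.1 years in business 8 < 21; is located in Zone C → Compliance License required.
§15.2 years in business 8 > 6; boards or breeds animals → Compliance Certificate not required.
§15.3 boards or breeds animals; serves food to the public; years in business 8 < 22 → Municipal Certificate not required.
§15.4 boards or breeds animals → Kennel License required.
§15.5 years in business 8 ≥ 7 → Operating License not required.
§15.6 serves food to the public → exempt from Compliance License.
§15.7 serves food to the public; years in business 8 ≥ 7 → Operating Certificate not required.
§15.8 is located in Zone C (not: is located in Zone B) → Regulatory Certificate not required.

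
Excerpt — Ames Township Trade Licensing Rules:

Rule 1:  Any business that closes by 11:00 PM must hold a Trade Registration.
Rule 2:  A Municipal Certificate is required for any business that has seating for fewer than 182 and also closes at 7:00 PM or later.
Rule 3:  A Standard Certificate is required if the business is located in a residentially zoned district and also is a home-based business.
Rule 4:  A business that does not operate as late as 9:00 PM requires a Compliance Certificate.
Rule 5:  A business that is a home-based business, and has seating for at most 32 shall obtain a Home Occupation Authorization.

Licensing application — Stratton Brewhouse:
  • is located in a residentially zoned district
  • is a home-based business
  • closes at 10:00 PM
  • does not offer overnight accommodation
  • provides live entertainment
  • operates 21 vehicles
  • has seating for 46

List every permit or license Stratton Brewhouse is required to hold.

Rule 1: closes 10:00 PM, at/before 11:00 PM → Trade Registration required.
Rule 2: seating 46 < 182; closes 10:00 PM, after 7:00 PM → Municipal Certificate required.
Rule 3: is located in a residentially zoned district; is a home-based business → Standard Certificate required.
Rule 4: closes 10:00 PM, after 9:00 PM → Compliance Certificate not required.
Rule 5: is a home-based business; seating 46 > 32 → Home Occupation Authorization not required.

Municipal Certificate, Standard Certificate, Trade Registration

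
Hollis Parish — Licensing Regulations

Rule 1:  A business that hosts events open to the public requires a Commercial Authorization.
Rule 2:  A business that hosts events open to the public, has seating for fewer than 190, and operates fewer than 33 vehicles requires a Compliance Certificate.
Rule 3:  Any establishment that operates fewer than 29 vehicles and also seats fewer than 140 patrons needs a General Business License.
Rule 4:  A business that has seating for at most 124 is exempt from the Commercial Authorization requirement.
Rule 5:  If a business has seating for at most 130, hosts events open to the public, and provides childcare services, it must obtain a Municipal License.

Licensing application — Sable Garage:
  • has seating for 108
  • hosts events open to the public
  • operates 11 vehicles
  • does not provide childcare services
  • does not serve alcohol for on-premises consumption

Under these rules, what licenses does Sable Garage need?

Rule 1: hosts events open to the public → Commercial Authorization required.
Rule 2: hosts events open to the public; seating 108 < 190; vehicles 11 < 33 → Compliance Certificate required.
Rule 3: vehicles 11 < 29; seating 108 < 140 → General Business License required.
Rule 4: seating 108 ≤ 124 → exempt from Commercial Authorization.
Rule 5: seating 108 ≤ 130; hosts events open to the public; does not provide childcare services → Municipal License not required.

Compliance Certificate, General Business License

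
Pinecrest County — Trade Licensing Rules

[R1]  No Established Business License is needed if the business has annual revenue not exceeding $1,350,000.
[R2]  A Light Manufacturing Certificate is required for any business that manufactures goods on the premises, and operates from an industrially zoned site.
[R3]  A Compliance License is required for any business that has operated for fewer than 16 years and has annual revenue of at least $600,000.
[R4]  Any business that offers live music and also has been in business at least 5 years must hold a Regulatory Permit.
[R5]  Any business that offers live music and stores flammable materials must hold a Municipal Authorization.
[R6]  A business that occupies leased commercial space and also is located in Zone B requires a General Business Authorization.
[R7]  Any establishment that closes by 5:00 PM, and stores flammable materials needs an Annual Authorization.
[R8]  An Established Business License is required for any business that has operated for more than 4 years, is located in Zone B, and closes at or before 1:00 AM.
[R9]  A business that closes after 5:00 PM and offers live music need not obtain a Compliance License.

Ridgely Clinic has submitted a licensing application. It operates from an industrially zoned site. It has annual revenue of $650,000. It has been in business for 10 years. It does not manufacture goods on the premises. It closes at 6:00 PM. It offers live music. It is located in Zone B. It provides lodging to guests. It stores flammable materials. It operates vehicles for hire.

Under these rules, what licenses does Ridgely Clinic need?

[R1] revenue $650,000 ≤ $1,350,000 → exempt from Established Business License.
[R2] does not manufacture goods on the premises; operates from an industrially zoned site → Light Manufacturing Certificate not required.
[R3] years in business 10 < 16; revenue $650,000 ≥ $600,000 → Compliance License required.
[R4] offers live music; years in business 10 ≥ 5 → Regulatory Permit required.
[R5] offers live music; stores flammable materials → Municipal Authorization required.
[R6] operates from an industrially zoned site (not: occupies leased commercial space); is located in Zone B → General Business Authorization not required.
[R7] closes 6:00 PM, after 5:00 PM; stores flammable materials → Annual Authorization not required.
[R8] years in business 10 > 4; is located in Zone B; closes 6:00 PM, at/before 1:00 AM → Established Business License required.
[R9] closes 6:00 PM, after 5:00 PM; offers live music → exempt from Compliance License.

Municipal Authorization, Regulatory Permit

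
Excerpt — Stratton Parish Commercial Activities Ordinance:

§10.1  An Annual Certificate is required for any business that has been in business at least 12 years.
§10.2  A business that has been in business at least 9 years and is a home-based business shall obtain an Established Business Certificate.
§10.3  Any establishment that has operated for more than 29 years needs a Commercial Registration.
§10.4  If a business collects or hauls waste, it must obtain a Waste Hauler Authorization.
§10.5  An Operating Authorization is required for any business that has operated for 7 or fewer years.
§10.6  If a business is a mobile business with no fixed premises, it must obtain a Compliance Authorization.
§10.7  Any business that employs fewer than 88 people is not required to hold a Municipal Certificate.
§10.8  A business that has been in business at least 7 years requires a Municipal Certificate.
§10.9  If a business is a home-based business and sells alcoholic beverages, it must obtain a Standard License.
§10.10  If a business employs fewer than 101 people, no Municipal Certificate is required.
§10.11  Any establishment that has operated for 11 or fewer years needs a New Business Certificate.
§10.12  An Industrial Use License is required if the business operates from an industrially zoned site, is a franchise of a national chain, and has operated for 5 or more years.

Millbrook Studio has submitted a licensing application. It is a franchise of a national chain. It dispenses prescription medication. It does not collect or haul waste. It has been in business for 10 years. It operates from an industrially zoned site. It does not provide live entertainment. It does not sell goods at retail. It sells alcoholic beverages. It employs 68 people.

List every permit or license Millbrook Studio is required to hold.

§10.1 years in business 10 < 12 → Annual Certificate not required.
§10.2 years in business 10 ≥ 9; operates from an industrially zoned site (not: is a home-based business) → Established Business Certificate not required.
§10.3 years in business 10 ≤ 29 → Commercial Registration not required.
§10.4 does not collect or haul waste → Waste Hauler Authorization not required.
§10.5 years in business 10 > 7 → Operating Authorization not required.
§10.6 operates from an industrially zoned site (not: is a mobile business with no fixed premises) → Compliance Authorization not required.
§10.7 employees 68 < 88 → exempt from Municipal Certificate.
§10.8 years in business 10 ≥ 7 → Municipal Certificate required.
§10.9 operates from an industrially zoned site (not: is a home-based business); sells alcoholic beverages → Standard License not required.
§10.10 employees 68 < 101 → exempt from Municipal Certificate.
§10.11 years in business 10 ≤ 11 → New Business Certificate required.
§10.12 operates from an industrially zoned site; is a franchise of a national chain; years in business 10 ≥ 5 → Industrial Use License required.

Industrial Use License, New Business Certificate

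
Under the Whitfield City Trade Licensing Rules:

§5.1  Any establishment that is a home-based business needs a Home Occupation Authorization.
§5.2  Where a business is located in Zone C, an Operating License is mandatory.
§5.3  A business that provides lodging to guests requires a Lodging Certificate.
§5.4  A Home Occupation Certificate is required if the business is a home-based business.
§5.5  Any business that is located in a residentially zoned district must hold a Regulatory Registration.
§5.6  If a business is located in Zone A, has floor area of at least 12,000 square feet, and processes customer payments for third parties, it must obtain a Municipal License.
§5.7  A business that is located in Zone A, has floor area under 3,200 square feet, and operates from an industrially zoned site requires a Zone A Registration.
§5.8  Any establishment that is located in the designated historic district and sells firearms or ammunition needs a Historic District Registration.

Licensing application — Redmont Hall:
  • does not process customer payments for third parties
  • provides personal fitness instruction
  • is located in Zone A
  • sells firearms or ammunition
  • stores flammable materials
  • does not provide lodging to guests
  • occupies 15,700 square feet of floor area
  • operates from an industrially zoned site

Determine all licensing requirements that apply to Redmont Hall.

§5.1 operates from an industrially zoned site (not: is a home-based business) → Home Occupation Authorization not required.
§5.2 is located in Zone A (not: is located in Zone C) → Operating License not required.
§5.3 does not provide lodging to guests → Lodging Certificate not required.
§5.4 operates from an industrially zoned site (not: is a home-based business) → Home Occupation Certificate not required.
§5.5 is located in Zone A (not: is located in a residentially zoned district) → Regulatory Registration not required.
§5.6 is located in Zone A; floor area 15,700 square feet ≥ 12,000 square feet; does not process customer payments for third parties → Municipal License not required.
§5.7 is located in Zone A; floor area 15,700 square feet ≥ 3,200 square feet; operates from an industrially zoned site → Zone A Registration not required.
§5.8 is located in Zone A (not: is located in the designated historic district); sells firearms or ammunition → Historic District Registration not required.

None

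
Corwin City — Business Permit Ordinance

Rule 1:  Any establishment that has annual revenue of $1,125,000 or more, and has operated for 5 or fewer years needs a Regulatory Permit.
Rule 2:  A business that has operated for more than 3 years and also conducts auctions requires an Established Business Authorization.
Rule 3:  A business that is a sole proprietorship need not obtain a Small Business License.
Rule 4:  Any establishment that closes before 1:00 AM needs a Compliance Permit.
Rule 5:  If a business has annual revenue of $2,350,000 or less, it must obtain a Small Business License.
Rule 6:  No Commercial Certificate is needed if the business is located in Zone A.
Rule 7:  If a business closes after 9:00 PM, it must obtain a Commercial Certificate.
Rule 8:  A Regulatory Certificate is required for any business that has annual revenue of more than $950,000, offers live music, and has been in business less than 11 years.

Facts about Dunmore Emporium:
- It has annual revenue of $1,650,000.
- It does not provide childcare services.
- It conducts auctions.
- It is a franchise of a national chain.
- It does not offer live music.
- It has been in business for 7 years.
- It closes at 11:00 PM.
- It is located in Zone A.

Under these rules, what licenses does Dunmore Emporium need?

Compliance Permit, Established Business Authorization, Small Business License

Rule 1: revenue $1,650,000 ≥ $1,125,000; years in business 7 > 5 → Regulatory Permit not required.
Rule 2: years in business 7 > 3; conducts auctions → Established Business Authorization required.
Rule 3: is a franchise of a national chain (not: is a sole proprietorship) → Small Business License exemption does not apply.
Rule 4: closes 11:00 PM, at/before 1:00 AM → Compliance Permit required.
Rule 5: revenue $1,650,000 ≤ $2,350,000 → Small Business License required.
Rule 6: is located in Zone A → exempt from Commercial Certificate.
Rule 7: closes 11:00 PM, after 9:00 PM → Commercial Certificate required.
Rule 8: revenue $1,650,000 > $950,000; does not offer live music; years in business 7 < 11 → Regulatory Certificate not required.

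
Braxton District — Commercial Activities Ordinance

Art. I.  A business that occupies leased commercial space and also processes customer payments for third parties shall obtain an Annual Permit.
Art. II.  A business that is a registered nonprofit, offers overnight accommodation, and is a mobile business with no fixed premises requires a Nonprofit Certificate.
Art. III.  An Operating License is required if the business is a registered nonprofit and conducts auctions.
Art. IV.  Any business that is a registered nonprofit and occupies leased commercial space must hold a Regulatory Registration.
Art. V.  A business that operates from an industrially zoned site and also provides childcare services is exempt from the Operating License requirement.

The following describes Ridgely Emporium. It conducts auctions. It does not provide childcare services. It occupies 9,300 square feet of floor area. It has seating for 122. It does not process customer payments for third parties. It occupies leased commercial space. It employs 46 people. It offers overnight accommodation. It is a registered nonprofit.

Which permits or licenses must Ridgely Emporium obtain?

Art. I. occupies leased commercial space; does not process customer payments for third parties → Annual Permit not required.
Art. II. is a registered nonprofit; offers overnight accommodation; occupies leased commercial space (not: is a mobile business with no fixed premises) → Nonprofit Certificate not required.
Art. III. is a registered nonprofit; conducts auctions → Operating License required.
Art. IV. is a registered nonprofit; occupies leased commercial space → Regulatory Registration required.
Art. V. occupies leased commercial space (not: operates from an industrially zoned site); does not provide childcare services → Operating License exemption does not apply.

Operating License, Regulatory Registration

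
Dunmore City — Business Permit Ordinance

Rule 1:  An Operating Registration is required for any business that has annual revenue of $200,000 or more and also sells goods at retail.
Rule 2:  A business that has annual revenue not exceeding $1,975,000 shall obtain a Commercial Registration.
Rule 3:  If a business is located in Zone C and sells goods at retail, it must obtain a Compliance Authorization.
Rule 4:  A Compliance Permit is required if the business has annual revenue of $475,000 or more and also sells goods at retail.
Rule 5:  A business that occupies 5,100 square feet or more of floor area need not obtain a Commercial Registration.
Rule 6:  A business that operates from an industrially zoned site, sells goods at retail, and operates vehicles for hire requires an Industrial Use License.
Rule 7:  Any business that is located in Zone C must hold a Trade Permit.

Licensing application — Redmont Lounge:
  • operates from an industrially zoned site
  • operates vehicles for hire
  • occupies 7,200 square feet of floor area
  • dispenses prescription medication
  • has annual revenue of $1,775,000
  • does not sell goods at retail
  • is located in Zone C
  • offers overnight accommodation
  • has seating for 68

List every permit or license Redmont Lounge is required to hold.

Rule 1: revenue $1,775,000 ≥ $200,000; does not sell goods at retail → Operating Registration not required.
Rule 2: revenue $1,775,000 ≤ $1,975,000 → Commercial Registration required.
Rule 3: is located in Zone C; does not sell goods at retail → Compliance Authorization not required.
Rule 4: revenue $1,775,000 ≥ $475,000; does not sell goods at retail → Compliance Permit not required.
Rule 5: floor area 7,200 square feet ≥ 5,100 square feet → exempt from Commercial Registration.
Rule 6: operates from an industrially zoned site; does not sell goods at retail; operates vehicles for hire → Industrial Use License not required.
Rule 7: is located in Zone C → Trade Permit required.

Trade Permit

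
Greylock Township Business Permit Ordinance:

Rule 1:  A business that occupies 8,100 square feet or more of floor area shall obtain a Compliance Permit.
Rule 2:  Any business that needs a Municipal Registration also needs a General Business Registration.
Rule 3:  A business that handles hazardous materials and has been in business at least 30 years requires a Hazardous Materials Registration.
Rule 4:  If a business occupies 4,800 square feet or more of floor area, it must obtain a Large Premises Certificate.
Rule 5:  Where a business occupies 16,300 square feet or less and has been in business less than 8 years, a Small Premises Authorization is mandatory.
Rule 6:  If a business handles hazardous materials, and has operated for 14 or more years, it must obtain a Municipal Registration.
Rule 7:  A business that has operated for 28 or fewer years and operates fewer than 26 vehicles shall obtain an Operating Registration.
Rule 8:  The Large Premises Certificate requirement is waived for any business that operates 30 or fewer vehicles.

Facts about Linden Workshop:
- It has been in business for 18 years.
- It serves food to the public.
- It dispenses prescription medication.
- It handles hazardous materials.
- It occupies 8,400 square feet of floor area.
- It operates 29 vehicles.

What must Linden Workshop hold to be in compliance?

Rule 1: floor area 8,400 square feet ≥ 8,100 square feet → Compliance Permit required.
Rule 2: Municipal Registration is required → General Business Registration also required.
Rule 3: handles hazardous materials; years in business 18 < 30 → Hazardous Materials Registration not required.
Rule 4: floor area 8,400 square feet ≥ 4,800 square feet → Large Premises Certificate required.
Rule 5: floor area 8,400 square feet ≤ 16,300 square feet; years in business 18 ≥ 8 → Small Premises Authorization not required.
Rule 6: handles hazardous materials; years in business 18 ≥ 14 → Municipal Registration required.
Rule 7: years in business 18 ≤ 28; vehicles 29 ≥ 26 → Operating Registration not required.
Rule 8: vehicles 29 ≤ 30 → exempt from Large Premises Certificate.

Compliance Permit, General Business Registration, Municipal Registration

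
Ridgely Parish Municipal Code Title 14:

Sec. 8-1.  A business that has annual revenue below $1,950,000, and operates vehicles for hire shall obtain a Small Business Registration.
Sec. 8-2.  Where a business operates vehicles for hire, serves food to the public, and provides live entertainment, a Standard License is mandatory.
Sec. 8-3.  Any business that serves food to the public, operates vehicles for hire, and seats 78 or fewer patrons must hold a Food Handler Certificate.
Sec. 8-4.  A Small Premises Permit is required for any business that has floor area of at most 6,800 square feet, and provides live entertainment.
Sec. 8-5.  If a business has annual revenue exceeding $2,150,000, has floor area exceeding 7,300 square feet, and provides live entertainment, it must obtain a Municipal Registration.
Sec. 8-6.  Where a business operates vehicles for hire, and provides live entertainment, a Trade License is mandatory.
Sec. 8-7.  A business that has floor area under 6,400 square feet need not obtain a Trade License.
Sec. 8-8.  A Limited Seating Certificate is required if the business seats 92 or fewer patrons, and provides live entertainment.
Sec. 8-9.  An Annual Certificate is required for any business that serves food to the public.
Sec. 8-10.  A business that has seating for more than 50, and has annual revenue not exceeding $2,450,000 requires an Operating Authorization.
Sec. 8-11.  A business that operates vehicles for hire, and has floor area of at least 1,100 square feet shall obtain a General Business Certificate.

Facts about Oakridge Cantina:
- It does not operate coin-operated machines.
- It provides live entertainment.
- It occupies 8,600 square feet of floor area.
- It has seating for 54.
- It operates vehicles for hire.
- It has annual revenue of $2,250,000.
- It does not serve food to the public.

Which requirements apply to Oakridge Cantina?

Sec. 8-1. revenue $2,250,000 ≥ $1,950,000; operates vehicles for hire → Small Business Registration not required.
Sec. 8-2. operates vehicles for hire; does not serve food to the public; provides live entertainment → Standard License not required.
Sec. 8-3. does not serve food to the public; operates vehicles for hire; seating 54 ≤ 78 → Food Handler Certificate not required.
Sec. 8-4. floor area 8,600 square feet > 6,800 square feet; provides live entertainment → Small Premises Permit not required.
Sec. 8-5. revenue $2,250,000 > $2,150,000; floor area 8,600 square feet > 7,300 square feet; provides live entertainment → Municipal Registration required.
Sec. 8-6. operates vehicles for hire; provides live entertainment → Trade License required.
Sec. 8-7. floor area 8,600 square feet ≥ 6,400 square feet → Trade License exemption does not apply.
Sec. 8-8. seating 54 ≤ 92; provides live entertainment → Limited Seating Certificate required.
Sec. 8-9. does not serve food to the public → Annual Certificate not required.
Sec. 8-10. seating 54 > 50; revenue $2,250,000 ≤ $2,450,000 → Operating Authorization required.
Sec. 8-11. operates vehicles for hire; floor area 8,600 square feet ≥ 1,100 square feet → General Business Certificate required.

General Business Certificate, Limited Seating Certificate, Municipal Registration, Operating Authorization, Trade License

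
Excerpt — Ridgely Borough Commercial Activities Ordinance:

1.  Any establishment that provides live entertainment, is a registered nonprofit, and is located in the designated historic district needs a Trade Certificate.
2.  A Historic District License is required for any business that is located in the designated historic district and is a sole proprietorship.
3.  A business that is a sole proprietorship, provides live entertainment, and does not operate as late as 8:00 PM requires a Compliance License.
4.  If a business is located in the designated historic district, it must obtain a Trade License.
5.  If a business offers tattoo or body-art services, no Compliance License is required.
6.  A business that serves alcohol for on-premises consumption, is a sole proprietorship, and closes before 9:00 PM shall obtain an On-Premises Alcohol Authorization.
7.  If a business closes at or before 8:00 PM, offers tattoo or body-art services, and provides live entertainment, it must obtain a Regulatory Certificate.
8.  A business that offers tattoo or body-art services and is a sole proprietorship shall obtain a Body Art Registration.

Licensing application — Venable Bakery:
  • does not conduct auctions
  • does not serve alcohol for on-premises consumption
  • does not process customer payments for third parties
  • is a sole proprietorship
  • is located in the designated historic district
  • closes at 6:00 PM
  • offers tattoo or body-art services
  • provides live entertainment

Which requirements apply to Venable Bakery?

1. provides live entertainment; is a sole proprietorship (not: is a registered nonprofit); is located in the designated historic district → Trade Certificate not required.
2. is located in the designated historic district; is a sole proprietorship → Historic District License required.
3. is a sole proprietorship; provides live entertainment; closes 6:00 PM, at/before 8:00 PM → Compliance License required.
4. is located in the designated historic district → Trade License required.
5. offers tattoo or body-art services → exempt from Compliance License.
6. does not serve alcohol for on-premises consumption; is a sole proprietorship; closes 6:00 PM, at/before 9:00 PM → On-Premises Alcohol Authorization not required.
7. closes 6:00 PM, at/before 8:00 PM; offers tattoo or body-art services; provides live entertainment → Regulatory Certificate required.
8. offers tattoo or body-art services; is a sole proprietorship → Body Art Registration required.

Body Art Registration, Historic District License, Regulatory Certificate, Trade License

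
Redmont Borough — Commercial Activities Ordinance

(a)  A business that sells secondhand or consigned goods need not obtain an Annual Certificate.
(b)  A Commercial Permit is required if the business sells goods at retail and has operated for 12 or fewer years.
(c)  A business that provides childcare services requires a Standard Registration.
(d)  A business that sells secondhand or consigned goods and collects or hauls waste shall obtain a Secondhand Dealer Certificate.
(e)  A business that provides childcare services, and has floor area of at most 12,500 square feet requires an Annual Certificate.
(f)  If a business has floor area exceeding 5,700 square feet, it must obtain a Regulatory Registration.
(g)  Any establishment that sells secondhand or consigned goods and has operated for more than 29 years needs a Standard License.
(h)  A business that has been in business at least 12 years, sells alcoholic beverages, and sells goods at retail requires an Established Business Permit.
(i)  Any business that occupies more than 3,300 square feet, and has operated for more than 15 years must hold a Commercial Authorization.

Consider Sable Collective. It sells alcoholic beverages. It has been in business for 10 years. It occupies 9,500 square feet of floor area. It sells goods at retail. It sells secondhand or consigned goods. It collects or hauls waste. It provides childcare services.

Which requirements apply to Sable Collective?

Commercial Permit, Regulatory Registration, Secondhand Dealer Certificate, Standard Registration

(a) sells secondhand or consigned goods → exempt from Annual Certificate.
(b) sells goods at retail; years in business 10 ≤ 12 → Commercial Permit required.
(c) provides childcare services → Standard Registration required.
(d) sells secondhand or consigned goods; collects or hauls waste → Secondhand Dealer Certificate required.
(e) provides childcare services; floor area 9,500 square feet ≤ 12,500 square feet → Annual Certificate required.
(f) floor area 9,500 square feet > 5,700 square feet → Regulatory Registration required.
(g) sells secondhand or consigned goods; years in business 10 ≤ 29 → Standard License not required.
(h) years in business 10 < 12; sells alcoholic beverages; sells goods at retail → Established Business Permit not required.
(i) floor area 9,500 square feet > 3,300 square feet; years in business 10 ≤ 15 → Commercial Authorization not required.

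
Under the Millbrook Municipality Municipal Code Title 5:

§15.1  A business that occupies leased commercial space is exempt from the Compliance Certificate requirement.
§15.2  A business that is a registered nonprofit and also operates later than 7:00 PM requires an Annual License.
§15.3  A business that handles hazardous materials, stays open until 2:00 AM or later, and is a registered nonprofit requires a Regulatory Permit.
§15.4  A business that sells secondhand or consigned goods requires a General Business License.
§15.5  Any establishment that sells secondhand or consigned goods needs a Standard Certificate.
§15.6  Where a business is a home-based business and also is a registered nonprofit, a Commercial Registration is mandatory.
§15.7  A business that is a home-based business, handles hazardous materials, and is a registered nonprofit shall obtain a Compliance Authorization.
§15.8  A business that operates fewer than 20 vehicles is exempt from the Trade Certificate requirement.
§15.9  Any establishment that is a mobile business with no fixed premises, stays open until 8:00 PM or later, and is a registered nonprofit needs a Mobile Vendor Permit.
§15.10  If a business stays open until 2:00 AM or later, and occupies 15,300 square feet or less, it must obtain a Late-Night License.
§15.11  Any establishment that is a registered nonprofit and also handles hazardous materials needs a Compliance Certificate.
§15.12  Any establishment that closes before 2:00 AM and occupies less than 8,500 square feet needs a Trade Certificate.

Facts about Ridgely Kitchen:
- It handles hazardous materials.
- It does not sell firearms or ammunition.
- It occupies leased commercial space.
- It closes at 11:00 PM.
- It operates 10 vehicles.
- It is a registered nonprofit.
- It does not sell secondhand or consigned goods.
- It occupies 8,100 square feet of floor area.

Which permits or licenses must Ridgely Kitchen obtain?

§15.1 occupies leased commercial space → exempt from Compliance Certificate.
§15.2 is a registered nonprofit; closes 11:00 PM, after 7:00 PM → Annual License required.
§15.3 handles hazardous materials; closes 11:00 PM, at/before 2:00 AM; is a registered nonprofit → Regulatory Permit not required.
§15.4 does not sell secondhand or consigned goods → General Business License not required.
§15.5 does not sell secondhand or consigned goods → Standard Certificate not required.
§15.6 occupies leased commercial space (not: is a home-based business); is a registered nonprofit → Commercial Registration not required.
§15.7 occupies leased commercial space (not: is a home-based business); handles hazardous materials; is a registered nonprofit → Compliance Authorization not required.
§15.8 vehicles 10 < 20 → exempt from Trade Certificate.
§15.9 occupies leased commercial space (not: is a mobile business with no fixed premises); closes 11:00 PM, after 8:00 PM; is a registered nonprofit → Mobile Vendor Permit not required.
§15.10 closes 11:00 PM, at/before 2:00 AM; floor area 8,100 square feet ≤ 15,300 square feet → Late-Night License not required.
§15.11 is a registered nonprofit; handles hazardous materials → Compliance Certificate required.
§15.12 closes 11:00 PM, at/before 2:00 AM; floor area 8,100 square feet < 8,500 square feet → Trade Certificate required.

Annual License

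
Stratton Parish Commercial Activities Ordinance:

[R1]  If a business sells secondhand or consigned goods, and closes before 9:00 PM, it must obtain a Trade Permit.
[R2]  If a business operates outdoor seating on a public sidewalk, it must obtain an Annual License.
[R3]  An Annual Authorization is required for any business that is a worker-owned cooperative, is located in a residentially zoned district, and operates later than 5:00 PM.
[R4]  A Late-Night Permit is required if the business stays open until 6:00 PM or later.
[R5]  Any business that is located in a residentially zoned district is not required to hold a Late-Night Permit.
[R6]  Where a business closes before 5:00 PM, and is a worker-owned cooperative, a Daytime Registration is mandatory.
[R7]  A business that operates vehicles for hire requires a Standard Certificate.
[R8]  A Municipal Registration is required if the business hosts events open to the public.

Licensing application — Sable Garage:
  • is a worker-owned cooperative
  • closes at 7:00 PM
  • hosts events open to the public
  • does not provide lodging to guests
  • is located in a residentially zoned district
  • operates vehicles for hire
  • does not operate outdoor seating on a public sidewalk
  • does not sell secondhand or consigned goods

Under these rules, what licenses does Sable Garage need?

[R1] does not sell secondhand or consigned goods; closes 7:00 PM, at/before 9:00 PM → Trade Permit not required.
[R2] does not operate outdoor seating on a public sidewalk → Annual License not required.
[R3] is a worker-owned cooperative; is located in a residentially zoned district; closes 7:00 PM, after 5:00 PM → Annual Authorization required.
[R4] closes 7:00 PM, after 6:00 PM → Late-Night Permit required.
[R5] is located in a residentially zoned district → exempt from Late-Night Permit.
[R6] closes 7:00 PM, after 5:00 PM; is a worker-owned cooperative → Daytime Registration not required.
[R7] operates vehicles for hire → Standard Certificate required.
[R8] hosts events open to the public → Municipal Registration required.

Annual Authorization, Municipal Registration, Standard Certificate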